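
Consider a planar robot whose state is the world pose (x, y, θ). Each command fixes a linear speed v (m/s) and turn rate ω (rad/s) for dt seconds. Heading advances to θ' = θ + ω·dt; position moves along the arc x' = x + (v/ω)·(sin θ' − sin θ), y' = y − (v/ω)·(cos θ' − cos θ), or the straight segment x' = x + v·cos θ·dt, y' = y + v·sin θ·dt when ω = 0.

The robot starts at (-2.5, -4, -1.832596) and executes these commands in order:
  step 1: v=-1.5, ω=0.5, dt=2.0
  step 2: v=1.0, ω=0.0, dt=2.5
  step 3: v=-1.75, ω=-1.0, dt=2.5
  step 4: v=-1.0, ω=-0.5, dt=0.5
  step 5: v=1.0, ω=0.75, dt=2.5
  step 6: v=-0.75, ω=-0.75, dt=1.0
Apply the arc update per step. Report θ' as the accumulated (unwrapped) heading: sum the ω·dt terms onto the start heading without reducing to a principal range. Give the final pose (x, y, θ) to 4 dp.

step 1: θ'=-0.8326 (R=-3.0000) → pose (-3.1787, -1.2047, -0.8326)
step 2: θ'=-0.8326 (straight) → pose (-1.4963, -3.0539, -0.8326)
step 3: θ'=-3.3326 (R=1.7500) → pose (0.1303, -0.1580, -3.3326)
step 4: θ'=-3.5826 (R=2.0000) → pose (0.6043, -0.3130, -3.5826)
step 5: θ'=-1.7076 (R=1.3333) → pose (-1.2857, -1.3369, -1.7076)
step 6: θ'=-2.4576 (R=1.0000) → pose (-0.9269, -0.6983, -2.4576)

(-0.9269, -0.6983, -2.4576)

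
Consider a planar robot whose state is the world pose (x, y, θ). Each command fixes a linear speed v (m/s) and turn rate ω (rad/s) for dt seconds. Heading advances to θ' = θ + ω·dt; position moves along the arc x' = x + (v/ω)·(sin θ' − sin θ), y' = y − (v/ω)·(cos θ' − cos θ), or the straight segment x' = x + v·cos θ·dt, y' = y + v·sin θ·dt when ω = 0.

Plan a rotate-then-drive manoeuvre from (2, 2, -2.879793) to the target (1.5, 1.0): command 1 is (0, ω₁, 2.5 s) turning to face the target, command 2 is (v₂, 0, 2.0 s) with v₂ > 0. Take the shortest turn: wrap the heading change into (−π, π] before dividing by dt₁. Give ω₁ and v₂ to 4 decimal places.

ω₁ = 0.3381, v₂ = 0.5590

heading to target = atan2(1−2, 1.5−2) = -2.0344
Δθ = wrap(-2.0344 − -2.8798) = 0.8453; ω₁ = Δθ/dt₁ = 0.3381
distance = √((1.5−2)² + (1−2)²) = 1.1180; v₂ = distance/dt₂ = 0.5590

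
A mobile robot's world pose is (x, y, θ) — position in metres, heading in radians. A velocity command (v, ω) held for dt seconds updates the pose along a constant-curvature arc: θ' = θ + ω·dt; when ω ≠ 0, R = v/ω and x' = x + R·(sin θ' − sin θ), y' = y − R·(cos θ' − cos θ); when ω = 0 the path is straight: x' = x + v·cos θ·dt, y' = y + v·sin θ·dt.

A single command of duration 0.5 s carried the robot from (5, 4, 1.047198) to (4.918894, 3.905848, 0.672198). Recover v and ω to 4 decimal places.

Δθ = 0.672198 − 1.047198 = -0.375000
ω = Δθ/dt = -0.375000/0.5 = -0.7500
R = −Δy/(cos θ' − cos θ) = 0.3333
v = R·ω = 0.3333·-0.7500 = -0.2500

v = -0.2500, ω = -0.7500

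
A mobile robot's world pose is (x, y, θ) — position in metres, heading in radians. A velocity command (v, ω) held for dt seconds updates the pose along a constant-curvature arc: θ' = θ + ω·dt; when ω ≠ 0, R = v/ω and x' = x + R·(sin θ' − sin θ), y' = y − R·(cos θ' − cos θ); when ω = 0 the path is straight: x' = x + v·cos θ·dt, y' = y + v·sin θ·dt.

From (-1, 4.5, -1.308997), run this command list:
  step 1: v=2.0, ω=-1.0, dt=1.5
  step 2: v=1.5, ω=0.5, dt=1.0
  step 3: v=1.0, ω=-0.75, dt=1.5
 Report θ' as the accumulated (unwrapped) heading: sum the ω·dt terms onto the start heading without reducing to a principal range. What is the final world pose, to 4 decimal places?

(-4.8890, 0.8958, -3.4340)

step 1: θ'=-2.8090 (R=-2.0000) → pose (-2.2789, 2.0920, -2.8090)
step 2: θ'=-2.3090 (R=3.0000) → pose (-3.5184, 1.2752, -2.3090)
step 3: θ'=-3.4340 (R=-1.3333) → pose (-4.8890, 0.8958, -3.4340)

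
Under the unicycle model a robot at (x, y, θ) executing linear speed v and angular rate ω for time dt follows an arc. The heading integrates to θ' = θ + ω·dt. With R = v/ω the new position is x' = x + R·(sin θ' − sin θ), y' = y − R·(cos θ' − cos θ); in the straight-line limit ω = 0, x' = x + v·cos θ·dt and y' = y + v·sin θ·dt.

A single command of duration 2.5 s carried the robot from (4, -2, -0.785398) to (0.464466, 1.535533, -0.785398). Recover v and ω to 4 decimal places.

v = -2.0000, ω = 0.0000

Δθ = -0.785398 − -0.785398 = 0.000000
ω = Δθ/dt = 0.000000/2.5 = 0.0000
ω = 0 → v = (Δx·cos θ + Δy·sin θ)/dt = -2.0000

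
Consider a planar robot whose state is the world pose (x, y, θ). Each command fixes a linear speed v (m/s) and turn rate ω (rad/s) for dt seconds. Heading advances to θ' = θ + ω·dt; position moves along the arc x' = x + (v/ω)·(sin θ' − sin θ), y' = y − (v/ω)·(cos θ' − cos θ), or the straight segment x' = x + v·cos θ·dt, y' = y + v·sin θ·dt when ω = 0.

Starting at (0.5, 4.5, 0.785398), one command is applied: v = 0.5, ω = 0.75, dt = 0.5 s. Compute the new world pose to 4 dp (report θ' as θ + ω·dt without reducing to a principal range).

θ' = 0.7854 + 0.75·0.5 = 1.1604
R = v/ω = 0.5/0.75 = 0.6667
x' = 0.5 + 0.6667·(sin 1.1604 − sin 0.7854) = 0.6399
y' = 4.5 − 0.6667·(cos 1.1604 − cos 0.7854) = 4.7054

(0.6399, 4.7054, 1.1604)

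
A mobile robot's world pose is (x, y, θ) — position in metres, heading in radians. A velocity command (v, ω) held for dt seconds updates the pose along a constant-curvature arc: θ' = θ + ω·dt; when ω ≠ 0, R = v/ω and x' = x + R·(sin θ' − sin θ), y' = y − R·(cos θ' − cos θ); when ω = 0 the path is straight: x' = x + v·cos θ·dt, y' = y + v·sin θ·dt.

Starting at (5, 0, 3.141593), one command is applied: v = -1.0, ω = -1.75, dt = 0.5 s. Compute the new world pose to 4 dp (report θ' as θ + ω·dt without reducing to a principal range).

θ' = 3.1416 + -1.75·0.5 = 2.2666
R = v/ω = -1.0/-1.75 = 0.5714
x' = 5 + 0.5714·(sin 2.2666 − sin 3.1416) = 5.4386
y' = 0 − 0.5714·(cos 2.2666 − cos 3.1416) = -0.2051

(5.4386, -0.2051, 2.2666)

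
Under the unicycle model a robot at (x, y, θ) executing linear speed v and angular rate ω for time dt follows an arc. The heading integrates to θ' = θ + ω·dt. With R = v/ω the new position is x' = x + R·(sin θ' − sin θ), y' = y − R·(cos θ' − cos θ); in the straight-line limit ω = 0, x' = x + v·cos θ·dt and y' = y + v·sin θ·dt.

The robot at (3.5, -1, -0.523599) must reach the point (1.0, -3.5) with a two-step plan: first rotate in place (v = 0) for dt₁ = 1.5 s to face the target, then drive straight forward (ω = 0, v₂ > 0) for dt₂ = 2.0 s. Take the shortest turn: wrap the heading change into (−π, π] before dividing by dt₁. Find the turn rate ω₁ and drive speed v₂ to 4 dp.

heading to target = atan2(-3.5−-1, 1−3.5) = -2.3562
Δθ = wrap(-2.3562 − -0.5236) = -1.8326; ω₁ = Δθ/dt₁ = -1.2217
distance = √((1−3.5)² + (-3.5−-1)²) = 3.5355; v₂ = distance/dt₂ = 1.7678

ω₁ = -1.2217, v₂ = 1.7678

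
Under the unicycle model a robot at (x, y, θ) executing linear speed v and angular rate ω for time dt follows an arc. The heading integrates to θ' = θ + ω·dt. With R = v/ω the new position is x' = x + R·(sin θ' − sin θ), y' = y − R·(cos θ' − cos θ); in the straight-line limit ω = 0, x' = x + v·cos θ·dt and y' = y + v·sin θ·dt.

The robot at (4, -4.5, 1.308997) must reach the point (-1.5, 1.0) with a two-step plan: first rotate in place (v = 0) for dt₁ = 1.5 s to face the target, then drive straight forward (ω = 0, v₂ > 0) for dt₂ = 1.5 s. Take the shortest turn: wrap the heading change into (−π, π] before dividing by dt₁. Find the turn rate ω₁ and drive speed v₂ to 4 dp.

ω₁ = 0.6981, v₂ = 5.1854

heading to target = atan2(1−-4.5, -1.5−4) = 2.3562
Δθ = wrap(2.3562 − 1.3090) = 1.0472; ω₁ = Δθ/dt₁ = 0.6981
distance = √((-1.5−4)² + (1−-4.5)²) = 7.7782; v₂ = distance/dt₂ = 5.1854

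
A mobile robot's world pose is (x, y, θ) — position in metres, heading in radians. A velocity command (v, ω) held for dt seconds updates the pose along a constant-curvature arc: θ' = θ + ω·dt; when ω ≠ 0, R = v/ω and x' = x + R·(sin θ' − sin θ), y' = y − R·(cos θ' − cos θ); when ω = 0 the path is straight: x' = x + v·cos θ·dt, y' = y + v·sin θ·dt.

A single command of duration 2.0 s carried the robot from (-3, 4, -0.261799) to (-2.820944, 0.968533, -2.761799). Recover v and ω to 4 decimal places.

Δθ = -2.761799 − -0.261799 = -2.500000
ω = Δθ/dt = -2.500000/2.0 = -1.2500
R = −Δy/(cos θ' − cos θ) = -1.6000
v = R·ω = -1.6000·-1.2500 = 2.0000

v = 2.0000, ω = -1.2500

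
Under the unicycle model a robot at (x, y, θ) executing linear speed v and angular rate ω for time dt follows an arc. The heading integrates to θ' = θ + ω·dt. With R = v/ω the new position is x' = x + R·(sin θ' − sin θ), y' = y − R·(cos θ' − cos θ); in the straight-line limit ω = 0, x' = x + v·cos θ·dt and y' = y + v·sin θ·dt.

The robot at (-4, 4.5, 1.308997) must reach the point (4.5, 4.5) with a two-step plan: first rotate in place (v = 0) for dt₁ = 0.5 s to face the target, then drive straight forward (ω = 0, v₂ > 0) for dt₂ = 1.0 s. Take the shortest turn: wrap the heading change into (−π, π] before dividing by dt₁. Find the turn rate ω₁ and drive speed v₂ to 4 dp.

heading to target = atan2(4.5−4.5, 4.5−-4) = 0.0000
Δθ = wrap(0.0000 − 1.3090) = -1.3090; ω₁ = Δθ/dt₁ = -2.6180
distance = √((4.5−-4)² + (4.5−4.5)²) = 8.5000; v₂ = distance/dt₂ = 8.5000

ω₁ = -2.6180, v₂ = 8.5000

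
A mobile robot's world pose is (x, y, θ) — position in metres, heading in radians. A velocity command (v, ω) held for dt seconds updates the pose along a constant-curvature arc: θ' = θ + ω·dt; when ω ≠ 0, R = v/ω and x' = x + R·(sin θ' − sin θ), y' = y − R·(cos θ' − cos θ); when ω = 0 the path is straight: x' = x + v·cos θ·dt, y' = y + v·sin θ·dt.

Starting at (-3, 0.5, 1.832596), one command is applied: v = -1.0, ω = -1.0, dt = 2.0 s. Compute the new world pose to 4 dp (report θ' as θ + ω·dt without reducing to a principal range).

θ' = 1.8326 + -1.0·2.0 = -0.1674
R = v/ω = -1.0/-1.0 = 1.0000
x' = -3 + 1.0000·(sin -0.1674 − sin 1.8326) = -4.1325
y' = 0.5 − 1.0000·(cos -0.1674 − cos 1.8326) = -0.7448

(-4.1325, -0.7448, -0.1674)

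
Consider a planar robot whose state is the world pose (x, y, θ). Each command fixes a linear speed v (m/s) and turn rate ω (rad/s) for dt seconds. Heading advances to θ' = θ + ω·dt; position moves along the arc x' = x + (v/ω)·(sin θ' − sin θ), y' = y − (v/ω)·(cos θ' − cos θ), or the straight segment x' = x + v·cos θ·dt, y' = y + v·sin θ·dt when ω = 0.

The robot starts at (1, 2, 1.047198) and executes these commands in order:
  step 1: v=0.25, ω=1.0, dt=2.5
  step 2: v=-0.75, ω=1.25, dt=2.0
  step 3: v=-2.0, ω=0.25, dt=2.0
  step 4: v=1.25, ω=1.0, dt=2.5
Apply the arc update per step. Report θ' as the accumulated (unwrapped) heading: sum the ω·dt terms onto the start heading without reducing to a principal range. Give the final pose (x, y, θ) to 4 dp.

(-3.2350, 5.8026, 9.0472)

step 1: θ'=3.5472 (R=0.2500) → pose (0.6848, 2.3547, 3.5472)
step 2: θ'=6.0472 (R=-0.6000) → pose (0.5884, 3.4894, 6.0472)
step 3: θ'=6.5472 (R=-8.0000) → pose (-3.3697, 3.4339, 6.5472)
step 4: θ'=9.0472 (R=1.2500) → pose (-3.2350, 5.8026, 9.0472)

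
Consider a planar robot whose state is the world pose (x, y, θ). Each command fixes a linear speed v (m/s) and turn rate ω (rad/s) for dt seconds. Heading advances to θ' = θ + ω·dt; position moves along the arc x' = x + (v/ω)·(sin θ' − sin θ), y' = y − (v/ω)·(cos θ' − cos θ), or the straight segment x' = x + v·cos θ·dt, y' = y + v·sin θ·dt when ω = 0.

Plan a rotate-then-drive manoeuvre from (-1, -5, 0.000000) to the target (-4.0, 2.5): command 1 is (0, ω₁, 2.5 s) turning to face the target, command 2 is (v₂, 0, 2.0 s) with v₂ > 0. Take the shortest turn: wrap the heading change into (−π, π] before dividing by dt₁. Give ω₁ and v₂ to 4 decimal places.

heading to target = atan2(2.5−-5, -4−-1) = 1.9513
Δθ = wrap(1.9513 − 0.0000) = 1.9513; ω₁ = Δθ/dt₁ = 0.7805
distance = √((-4−-1)² + (2.5−-5)²) = 8.0777; v₂ = distance/dt₂ = 4.0389

ω₁ = 0.7805, v₂ = 4.0389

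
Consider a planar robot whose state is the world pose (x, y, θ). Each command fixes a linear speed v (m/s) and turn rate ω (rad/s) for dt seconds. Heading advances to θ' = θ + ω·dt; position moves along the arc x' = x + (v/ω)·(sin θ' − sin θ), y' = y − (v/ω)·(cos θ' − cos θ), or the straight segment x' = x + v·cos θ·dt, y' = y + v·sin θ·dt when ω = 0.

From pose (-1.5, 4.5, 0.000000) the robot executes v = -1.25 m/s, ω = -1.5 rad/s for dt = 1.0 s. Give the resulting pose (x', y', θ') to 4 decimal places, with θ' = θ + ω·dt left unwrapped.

θ' = 0.0000 + -1.5·1.0 = -1.5000
R = v/ω = -1.25/-1.5 = 0.8333
x' = -1.5 + 0.8333·(sin -1.5000 − sin 0.0000) = -2.3312
y' = 4.5 − 0.8333·(cos -1.5000 − cos 0.0000) = 5.2744

(-2.3312, 5.2744, -1.5000)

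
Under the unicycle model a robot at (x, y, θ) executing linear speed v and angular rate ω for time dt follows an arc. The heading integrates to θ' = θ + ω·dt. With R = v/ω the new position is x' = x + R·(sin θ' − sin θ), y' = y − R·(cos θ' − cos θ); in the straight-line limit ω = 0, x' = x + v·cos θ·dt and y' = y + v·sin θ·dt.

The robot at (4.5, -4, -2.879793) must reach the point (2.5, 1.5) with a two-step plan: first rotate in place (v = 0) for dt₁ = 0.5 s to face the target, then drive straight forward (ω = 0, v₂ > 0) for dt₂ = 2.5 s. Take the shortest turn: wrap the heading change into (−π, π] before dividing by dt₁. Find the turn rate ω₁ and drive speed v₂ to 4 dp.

heading to target = atan2(1.5−-4, 2.5−4.5) = 1.9196
Δθ = wrap(1.9196 − -2.8798) = -1.4838; ω₁ = Δθ/dt₁ = -2.9676
distance = √((2.5−4.5)² + (1.5−-4)²) = 5.8523; v₂ = distance/dt₂ = 2.3409

ω₁ = -2.9676, v₂ = 2.3409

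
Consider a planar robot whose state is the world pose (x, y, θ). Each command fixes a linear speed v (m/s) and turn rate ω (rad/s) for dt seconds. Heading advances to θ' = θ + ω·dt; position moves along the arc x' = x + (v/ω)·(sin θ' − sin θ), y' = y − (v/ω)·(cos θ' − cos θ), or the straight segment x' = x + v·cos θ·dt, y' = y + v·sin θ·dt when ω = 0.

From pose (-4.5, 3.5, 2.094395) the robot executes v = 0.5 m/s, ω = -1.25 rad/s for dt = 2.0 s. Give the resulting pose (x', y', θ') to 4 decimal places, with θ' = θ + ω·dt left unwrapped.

θ' = 2.0944 + -1.25·2.0 = -0.4056
R = v/ω = 0.5/-1.25 = -0.4000
x' = -4.5 + -0.4000·(sin -0.4056 − sin 2.0944) = -3.9958
y' = 3.5 − -0.4000·(cos -0.4056 − cos 2.0944) = 4.0675

(-3.9958, 4.0675, -0.4056)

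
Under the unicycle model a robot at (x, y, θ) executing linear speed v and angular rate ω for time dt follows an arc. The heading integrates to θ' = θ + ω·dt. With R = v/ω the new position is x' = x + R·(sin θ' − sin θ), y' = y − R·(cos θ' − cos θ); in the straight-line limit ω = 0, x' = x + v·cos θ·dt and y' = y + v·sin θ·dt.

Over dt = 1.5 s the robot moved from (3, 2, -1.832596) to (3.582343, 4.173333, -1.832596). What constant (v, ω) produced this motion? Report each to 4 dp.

v = -1.5000, ω = 0.0000

Δθ = -1.832596 − -1.832596 = 0.000000
ω = Δθ/dt = 0.000000/1.5 = 0.0000
ω = 0 → v = (Δx·cos θ + Δy·sin θ)/dt = -1.5000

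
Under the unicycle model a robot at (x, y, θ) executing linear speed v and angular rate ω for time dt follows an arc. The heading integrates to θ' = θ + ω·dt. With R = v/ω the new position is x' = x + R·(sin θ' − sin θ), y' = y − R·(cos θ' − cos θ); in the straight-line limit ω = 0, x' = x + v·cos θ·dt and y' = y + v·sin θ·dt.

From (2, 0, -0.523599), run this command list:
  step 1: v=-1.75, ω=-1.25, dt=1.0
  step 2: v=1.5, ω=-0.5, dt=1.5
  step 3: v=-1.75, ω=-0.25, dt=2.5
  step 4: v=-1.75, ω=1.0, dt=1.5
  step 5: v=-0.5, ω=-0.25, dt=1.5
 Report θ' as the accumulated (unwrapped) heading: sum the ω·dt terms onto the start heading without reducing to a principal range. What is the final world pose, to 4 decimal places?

(6.1857, 3.2815, -2.0236)

step 1: θ'=-1.7736 (R=1.4000) → pose (1.3287, 1.4944, -1.7736)
step 2: θ'=-2.5236 (R=-3.0000) → pose (0.1284, -0.3465, -2.5236)
step 3: θ'=-3.1486 (R=7.0000) → pose (4.2332, 0.9481, -3.1486)
step 4: θ'=-1.6486 (R=-1.7500) → pose (5.9902, 2.5620, -1.6486)
step 5: θ'=-2.0236 (R=2.0000) → pose (6.1857, 3.2815, -2.0236)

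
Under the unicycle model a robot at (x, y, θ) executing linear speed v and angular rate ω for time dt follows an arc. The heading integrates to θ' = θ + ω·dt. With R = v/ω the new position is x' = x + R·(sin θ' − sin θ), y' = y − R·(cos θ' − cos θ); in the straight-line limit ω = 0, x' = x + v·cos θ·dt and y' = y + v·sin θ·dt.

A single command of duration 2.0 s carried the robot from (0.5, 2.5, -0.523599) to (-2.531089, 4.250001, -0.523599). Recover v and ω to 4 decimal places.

v = -1.7500, ω = 0.0000

Δθ = -0.523599 − -0.523599 = 0.000000
ω = Δθ/dt = 0.000000/2.0 = 0.0000
ω = 0 → v = (Δx·cos θ + Δy·sin θ)/dt = -1.7500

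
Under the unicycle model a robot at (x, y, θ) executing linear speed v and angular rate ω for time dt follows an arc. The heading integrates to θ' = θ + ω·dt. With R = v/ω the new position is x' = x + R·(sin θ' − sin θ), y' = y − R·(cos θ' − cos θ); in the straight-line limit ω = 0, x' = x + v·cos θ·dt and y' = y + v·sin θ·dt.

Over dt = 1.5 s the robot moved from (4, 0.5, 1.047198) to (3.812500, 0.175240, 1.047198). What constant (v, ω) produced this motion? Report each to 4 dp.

v = -0.2500, ω = 0.0000

Δθ = 1.047198 − 1.047198 = 0.000000
ω = Δθ/dt = 0.000000/1.5 = 0.0000
ω = 0 → v = (Δx·cos θ + Δy·sin θ)/dt = -0.2500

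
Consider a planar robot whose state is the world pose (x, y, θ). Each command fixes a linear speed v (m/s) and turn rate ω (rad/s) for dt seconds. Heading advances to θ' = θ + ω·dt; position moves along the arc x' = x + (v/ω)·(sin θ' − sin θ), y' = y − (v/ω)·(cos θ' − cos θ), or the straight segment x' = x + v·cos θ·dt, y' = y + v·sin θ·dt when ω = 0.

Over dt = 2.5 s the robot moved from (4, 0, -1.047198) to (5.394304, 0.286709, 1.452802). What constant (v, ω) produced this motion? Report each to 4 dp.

v = 0.7500, ω = 1.0000

Δθ = 1.452802 − -1.047198 = 2.500000
ω = Δθ/dt = 2.500000/2.5 = 1.0000
R = Δx/(sin θ' − sin θ) = 0.7500
v = R·ω = 0.7500·1.0000 = 0.7500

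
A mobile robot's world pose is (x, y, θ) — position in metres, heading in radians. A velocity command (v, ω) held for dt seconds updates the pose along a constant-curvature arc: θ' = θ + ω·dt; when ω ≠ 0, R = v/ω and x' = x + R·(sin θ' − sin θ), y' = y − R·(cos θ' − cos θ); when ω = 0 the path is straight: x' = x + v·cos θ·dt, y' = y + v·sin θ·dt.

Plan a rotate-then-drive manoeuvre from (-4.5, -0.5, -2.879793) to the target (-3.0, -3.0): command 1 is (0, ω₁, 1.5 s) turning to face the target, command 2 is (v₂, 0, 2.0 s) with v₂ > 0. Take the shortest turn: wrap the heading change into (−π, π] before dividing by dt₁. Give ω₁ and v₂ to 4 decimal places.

ω₁ = 1.2329, v₂ = 1.4577

heading to target = atan2(-3−-0.5, -3−-4.5) = -1.0304
Δθ = wrap(-1.0304 − -2.8798) = 1.8494; ω₁ = Δθ/dt₁ = 1.2329
distance = √((-3−-4.5)² + (-3−-0.5)²) = 2.9155; v₂ = distance/dt₂ = 1.4577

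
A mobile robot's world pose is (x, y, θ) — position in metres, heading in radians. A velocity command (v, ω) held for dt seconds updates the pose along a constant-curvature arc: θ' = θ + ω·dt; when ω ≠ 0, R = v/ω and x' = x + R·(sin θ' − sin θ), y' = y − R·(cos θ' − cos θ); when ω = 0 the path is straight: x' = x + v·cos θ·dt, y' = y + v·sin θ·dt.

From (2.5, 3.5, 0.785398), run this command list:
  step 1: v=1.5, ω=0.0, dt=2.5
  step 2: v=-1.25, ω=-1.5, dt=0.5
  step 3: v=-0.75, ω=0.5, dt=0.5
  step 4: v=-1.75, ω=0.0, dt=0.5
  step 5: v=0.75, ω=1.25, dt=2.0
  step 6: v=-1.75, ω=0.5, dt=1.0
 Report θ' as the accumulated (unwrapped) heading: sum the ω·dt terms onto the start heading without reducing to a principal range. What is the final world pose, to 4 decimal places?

step 1: θ'=0.7854 (straight) → pose (5.1517, 6.1516, 0.7854)
step 2: θ'=0.0354 (R=0.8333) → pose (4.5919, 5.9081, 0.0354)
step 3: θ'=0.2854 (R=-1.5000) → pose (4.2227, 5.8484, 0.2854)
step 4: θ'=0.2854 (straight) → pose (3.3831, 5.6020, 0.2854)
step 5: θ'=2.7854 (R=0.6000) → pose (3.4234, 6.7401, 2.7854)
step 6: θ'=3.2854 (R=-3.5000) → pose (5.1454, 6.5565, 3.2854)

(5.1454, 6.5565, 3.2854)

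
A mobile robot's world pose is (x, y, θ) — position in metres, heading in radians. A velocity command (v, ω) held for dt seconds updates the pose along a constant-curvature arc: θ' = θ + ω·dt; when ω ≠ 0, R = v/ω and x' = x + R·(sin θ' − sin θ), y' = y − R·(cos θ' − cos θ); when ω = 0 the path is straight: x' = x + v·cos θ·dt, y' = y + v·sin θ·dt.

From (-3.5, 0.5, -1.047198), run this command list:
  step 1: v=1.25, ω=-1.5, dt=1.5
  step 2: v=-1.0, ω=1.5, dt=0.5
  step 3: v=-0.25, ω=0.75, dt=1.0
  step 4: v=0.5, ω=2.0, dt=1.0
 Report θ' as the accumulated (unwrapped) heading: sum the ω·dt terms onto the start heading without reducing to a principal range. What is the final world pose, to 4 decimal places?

step 1: θ'=-3.2972 (R=-0.8333) → pose (-4.3508, -0.7399, -3.2972)
step 2: θ'=-2.5472 (R=-0.6667) → pose (-3.8742, -0.6336, -2.5472)
step 3: θ'=-1.7972 (R=-0.3333) → pose (-3.7360, -0.4323, -1.7972)
step 4: θ'=0.2028 (R=0.2500) → pose (-3.4420, -0.7333, 0.2028)

(-3.4420, -0.7333, 0.2028)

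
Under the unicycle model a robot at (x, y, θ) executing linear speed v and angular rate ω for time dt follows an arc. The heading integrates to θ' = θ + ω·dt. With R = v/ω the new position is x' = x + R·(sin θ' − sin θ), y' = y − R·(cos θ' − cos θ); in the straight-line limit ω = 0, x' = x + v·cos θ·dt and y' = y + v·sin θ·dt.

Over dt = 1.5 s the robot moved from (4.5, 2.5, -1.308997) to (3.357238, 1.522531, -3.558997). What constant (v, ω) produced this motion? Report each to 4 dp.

Δθ = -3.558997 − -1.308997 = -2.250000
ω = Δθ/dt = -2.250000/1.5 = -1.5000
R = Δx/(sin θ' − sin θ) = -0.8333
v = R·ω = -0.8333·-1.5000 = 1.2500

v = 1.2500, ω = -1.5000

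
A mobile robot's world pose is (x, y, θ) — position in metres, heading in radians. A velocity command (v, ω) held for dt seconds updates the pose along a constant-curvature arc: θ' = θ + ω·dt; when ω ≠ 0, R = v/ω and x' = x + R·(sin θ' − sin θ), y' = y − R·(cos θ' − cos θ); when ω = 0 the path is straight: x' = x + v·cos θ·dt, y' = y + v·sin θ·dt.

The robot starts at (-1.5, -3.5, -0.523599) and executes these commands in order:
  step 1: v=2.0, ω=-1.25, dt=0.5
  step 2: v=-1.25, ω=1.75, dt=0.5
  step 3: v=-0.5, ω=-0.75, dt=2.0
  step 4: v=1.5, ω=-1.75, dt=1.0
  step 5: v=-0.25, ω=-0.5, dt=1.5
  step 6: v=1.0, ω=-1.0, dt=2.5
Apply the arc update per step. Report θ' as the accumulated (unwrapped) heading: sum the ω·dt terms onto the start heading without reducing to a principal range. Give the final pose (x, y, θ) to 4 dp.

(-1.2885, -2.6261, -6.7736)

step 1: θ'=-1.1486 (R=-1.6000) → pose (-0.8405, -4.2300, -1.1486)
step 2: θ'=-0.2736 (R=-0.7143) → pose (-1.2991, -3.8350, -0.2736)
step 3: θ'=-1.7736 (R=0.6667) → pose (-1.7719, -3.0588, -1.7736)
step 4: θ'=-3.5236 (R=-0.8571) → pose (-2.9310, -3.6816, -3.5236)
step 5: θ'=-4.2736 (R=0.5000) → pose (-2.6648, -3.9331, -4.2736)
step 6: θ'=-6.7736 (R=-1.0000) → pose (-1.2885, -2.6261, -6.7736)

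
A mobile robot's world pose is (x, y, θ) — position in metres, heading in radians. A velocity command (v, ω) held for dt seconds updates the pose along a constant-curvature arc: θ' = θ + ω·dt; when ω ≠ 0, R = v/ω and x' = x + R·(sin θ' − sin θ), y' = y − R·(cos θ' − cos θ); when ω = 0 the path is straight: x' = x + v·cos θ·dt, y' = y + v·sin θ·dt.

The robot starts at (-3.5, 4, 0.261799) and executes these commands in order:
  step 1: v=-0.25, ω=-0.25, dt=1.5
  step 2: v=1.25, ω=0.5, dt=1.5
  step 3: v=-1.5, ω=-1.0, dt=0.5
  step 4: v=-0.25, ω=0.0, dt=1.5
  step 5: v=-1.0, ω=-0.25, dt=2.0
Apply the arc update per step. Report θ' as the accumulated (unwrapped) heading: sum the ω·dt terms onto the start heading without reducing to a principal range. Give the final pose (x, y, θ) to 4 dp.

step 1: θ'=-0.1132 (R=1.0000) → pose (-3.8718, 3.9723, -0.1132)
step 2: θ'=0.6368 (R=2.5000) → pose (-2.1028, 4.4463, 0.6368)
step 3: θ'=0.1368 (R=1.5000) → pose (-2.7902, 4.1663, 0.1368)
step 4: θ'=0.1368 (straight) → pose (-3.1617, 4.1152, 0.1368)
step 5: θ'=-0.3632 (R=4.0000) → pose (-5.1283, 4.3388, -0.3632)

(-5.1283, 4.3388, -0.3632)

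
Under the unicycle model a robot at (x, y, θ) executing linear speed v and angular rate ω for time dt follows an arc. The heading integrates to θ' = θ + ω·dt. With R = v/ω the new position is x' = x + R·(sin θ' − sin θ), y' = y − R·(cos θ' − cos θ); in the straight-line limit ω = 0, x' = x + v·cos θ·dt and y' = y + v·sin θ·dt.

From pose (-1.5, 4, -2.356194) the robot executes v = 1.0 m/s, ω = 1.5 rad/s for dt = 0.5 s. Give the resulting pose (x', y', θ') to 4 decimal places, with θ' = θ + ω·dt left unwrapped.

(-1.6948, 3.5522, -1.6062)

θ' = -2.3562 + 1.5·0.5 = -1.6062
R = v/ω = 1.0/1.5 = 0.6667
x' = -1.5 + 0.6667·(sin -1.6062 − sin -2.3562) = -1.6948
y' = 4 − 0.6667·(cos -1.6062 − cos -2.3562) = 3.5522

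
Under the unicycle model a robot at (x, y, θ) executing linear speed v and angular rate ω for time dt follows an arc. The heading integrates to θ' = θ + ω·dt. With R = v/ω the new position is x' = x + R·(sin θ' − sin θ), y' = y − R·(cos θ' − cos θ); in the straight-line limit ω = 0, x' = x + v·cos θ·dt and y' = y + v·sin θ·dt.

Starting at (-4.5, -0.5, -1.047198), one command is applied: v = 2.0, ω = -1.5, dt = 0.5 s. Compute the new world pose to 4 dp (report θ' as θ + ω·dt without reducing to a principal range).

(-4.3554, -1.4660, -1.7972)

θ' = -1.0472 + -1.5·0.5 = -1.7972
R = v/ω = 2.0/-1.5 = -1.3333
x' = -4.5 + -1.3333·(sin -1.7972 − sin -1.0472) = -4.3554
y' = -0.5 − -1.3333·(cos -1.7972 − cos -1.0472) = -1.4660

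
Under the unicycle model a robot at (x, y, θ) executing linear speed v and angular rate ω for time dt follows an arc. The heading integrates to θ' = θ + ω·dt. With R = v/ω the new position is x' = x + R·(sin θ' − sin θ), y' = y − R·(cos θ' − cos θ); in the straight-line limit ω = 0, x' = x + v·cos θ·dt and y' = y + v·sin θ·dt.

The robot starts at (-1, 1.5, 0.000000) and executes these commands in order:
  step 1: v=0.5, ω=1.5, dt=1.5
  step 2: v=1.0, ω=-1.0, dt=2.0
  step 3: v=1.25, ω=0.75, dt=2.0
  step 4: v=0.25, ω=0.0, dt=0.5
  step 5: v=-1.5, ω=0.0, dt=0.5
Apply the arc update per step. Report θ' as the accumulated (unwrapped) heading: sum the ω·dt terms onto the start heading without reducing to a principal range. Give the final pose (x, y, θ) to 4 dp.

step 1: θ'=2.2500 (R=0.3333) → pose (-0.7406, 2.0427, 2.2500)
step 2: θ'=0.2500 (R=-1.0000) → pose (-0.2100, 3.6398, 0.2500)
step 3: θ'=1.7500 (R=1.6667) → pose (1.0177, 5.5517, 1.7500)
step 4: θ'=1.7500 (straight) → pose (0.9954, 5.6747, 1.7500)
step 5: θ'=1.7500 (straight) → pose (1.1291, 4.9368, 1.7500)

(1.1291, 4.9368, 1.7500)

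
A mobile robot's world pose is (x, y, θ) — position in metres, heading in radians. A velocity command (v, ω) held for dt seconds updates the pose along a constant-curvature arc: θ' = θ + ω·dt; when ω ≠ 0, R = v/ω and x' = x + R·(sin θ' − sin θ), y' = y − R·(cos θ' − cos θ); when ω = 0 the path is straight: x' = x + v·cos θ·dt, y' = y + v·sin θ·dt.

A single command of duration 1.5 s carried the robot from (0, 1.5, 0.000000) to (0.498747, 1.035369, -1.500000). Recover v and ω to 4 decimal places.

v = 0.5000, ω = -1.0000

Δθ = -1.500000 − 0.000000 = -1.500000
ω = Δθ/dt = -1.500000/1.5 = -1.0000
R = Δx/(sin θ' − sin θ) = -0.5000
v = R·ω = -0.5000·-1.0000 = 0.5000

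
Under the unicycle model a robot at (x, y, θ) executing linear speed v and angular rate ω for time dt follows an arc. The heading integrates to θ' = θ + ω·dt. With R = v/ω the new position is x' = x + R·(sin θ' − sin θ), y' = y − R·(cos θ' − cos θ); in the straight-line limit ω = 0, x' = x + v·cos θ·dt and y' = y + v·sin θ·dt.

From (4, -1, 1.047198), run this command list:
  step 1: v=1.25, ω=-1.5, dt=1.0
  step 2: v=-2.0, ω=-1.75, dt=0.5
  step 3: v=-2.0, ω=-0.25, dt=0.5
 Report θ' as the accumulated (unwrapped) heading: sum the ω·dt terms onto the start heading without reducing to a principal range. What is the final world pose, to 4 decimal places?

(4.2976, 1.0685, -1.4528)

step 1: θ'=-0.4528 (R=-0.8333) → pose (5.0863, -0.6673, -0.4528)
step 2: θ'=-1.3278 (R=1.1429) → pose (4.4770, 0.0854, -1.3278)
step 3: θ'=-1.4528 (R=8.0000) → pose (4.2976, 1.0685, -1.4528)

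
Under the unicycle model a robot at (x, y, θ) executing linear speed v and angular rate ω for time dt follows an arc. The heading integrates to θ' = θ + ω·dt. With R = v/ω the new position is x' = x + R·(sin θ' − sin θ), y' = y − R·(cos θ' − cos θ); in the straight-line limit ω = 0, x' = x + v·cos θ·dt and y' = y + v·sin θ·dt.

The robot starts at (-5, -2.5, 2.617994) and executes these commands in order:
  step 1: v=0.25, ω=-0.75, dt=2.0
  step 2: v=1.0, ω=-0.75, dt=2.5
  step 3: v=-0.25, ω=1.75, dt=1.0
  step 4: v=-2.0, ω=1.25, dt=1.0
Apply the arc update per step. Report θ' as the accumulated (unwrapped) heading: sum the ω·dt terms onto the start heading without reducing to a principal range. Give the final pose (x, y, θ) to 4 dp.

(-3.1479, -3.5757, 2.2430)

step 1: θ'=1.1180 (R=-0.3333) → pose (-5.1331, -2.0655, 1.1180)
step 2: θ'=-0.7570 (R=-1.3333) → pose (-3.0184, -1.6796, -0.7570)
step 3: θ'=0.9930 (R=-0.1429) → pose (-3.2362, -1.7054, 0.9930)
step 4: θ'=2.2430 (R=-1.6000) → pose (-3.1479, -3.5757, 2.2430)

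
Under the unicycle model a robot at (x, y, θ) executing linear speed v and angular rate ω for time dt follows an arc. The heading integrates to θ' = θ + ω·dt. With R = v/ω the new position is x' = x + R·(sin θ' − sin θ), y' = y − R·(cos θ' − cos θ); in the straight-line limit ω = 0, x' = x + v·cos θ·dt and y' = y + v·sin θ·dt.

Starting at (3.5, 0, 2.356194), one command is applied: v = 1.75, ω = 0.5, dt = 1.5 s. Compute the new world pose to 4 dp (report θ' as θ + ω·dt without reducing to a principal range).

(1.1490, 1.0229, 3.1062)

θ' = 2.3562 + 0.5·1.5 = 3.1062
R = v/ω = 1.75/0.5 = 3.5000
x' = 3.5 + 3.5000·(sin 3.1062 − sin 2.3562) = 1.1490
y' = 0 − 3.5000·(cos 3.1062 − cos 2.3562) = 1.0229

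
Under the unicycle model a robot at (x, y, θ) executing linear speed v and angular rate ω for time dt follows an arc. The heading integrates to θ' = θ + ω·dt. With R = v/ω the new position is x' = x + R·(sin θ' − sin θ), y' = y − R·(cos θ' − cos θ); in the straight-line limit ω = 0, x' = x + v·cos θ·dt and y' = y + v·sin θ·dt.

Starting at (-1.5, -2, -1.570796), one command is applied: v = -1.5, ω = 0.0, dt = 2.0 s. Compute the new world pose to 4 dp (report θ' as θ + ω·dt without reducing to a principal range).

θ' = -1.5708 + 0.0·2.0 = -1.5708
ω = 0 → straight: x' = -1.5 + -1.5·cos(-1.5708)·2.0 = -1.5000
y' = -2 + -1.5·sin(-1.5708)·2.0 = 1.0000

(-1.5000, 1.0000, -1.5708)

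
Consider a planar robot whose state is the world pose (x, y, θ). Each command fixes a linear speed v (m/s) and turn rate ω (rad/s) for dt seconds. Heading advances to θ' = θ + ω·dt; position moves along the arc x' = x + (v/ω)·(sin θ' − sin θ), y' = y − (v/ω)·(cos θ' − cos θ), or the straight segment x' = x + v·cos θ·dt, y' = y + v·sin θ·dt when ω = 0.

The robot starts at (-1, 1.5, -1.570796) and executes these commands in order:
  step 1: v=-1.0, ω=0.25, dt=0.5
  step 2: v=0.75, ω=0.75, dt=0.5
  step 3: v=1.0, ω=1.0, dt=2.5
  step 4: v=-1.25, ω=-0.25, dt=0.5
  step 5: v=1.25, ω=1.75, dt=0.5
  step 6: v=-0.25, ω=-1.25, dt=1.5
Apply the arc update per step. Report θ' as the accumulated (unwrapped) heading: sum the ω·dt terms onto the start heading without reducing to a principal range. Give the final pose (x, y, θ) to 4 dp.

step 1: θ'=-1.4458 (R=-4.0000) → pose (-1.0312, 1.9987, -1.4458)
step 2: θ'=-1.0708 (R=1.0000) → pose (-0.9166, 1.6439, -1.0708)
step 3: θ'=1.4292 (R=1.0000) → pose (0.9510, 1.9823, 1.4292)
step 4: θ'=1.3042 (R=5.0000) → pose (0.8244, 1.3706, 1.3042)
step 5: θ'=2.1792 (R=0.7143) → pose (0.7214, 1.9671, 2.1792)
step 6: θ'=0.3042 (R=0.2000) → pose (0.6172, 1.6619, 0.3042)

(0.6172, 1.6619, 0.3042)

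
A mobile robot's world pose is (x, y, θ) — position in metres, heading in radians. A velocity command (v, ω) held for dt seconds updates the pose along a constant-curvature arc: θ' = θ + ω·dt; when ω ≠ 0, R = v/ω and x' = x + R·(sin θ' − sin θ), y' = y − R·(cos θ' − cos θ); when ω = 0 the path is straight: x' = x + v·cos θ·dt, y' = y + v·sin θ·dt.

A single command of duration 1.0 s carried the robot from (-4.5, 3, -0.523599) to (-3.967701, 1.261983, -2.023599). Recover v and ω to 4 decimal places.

v = 2.0000, ω = -1.5000

Δθ = -2.023599 − -0.523599 = -1.500000
ω = Δθ/dt = -1.500000/1.0 = -1.5000
R = −Δy/(cos θ' − cos θ) = -1.3333
v = R·ω = -1.3333·-1.5000 = 2.0000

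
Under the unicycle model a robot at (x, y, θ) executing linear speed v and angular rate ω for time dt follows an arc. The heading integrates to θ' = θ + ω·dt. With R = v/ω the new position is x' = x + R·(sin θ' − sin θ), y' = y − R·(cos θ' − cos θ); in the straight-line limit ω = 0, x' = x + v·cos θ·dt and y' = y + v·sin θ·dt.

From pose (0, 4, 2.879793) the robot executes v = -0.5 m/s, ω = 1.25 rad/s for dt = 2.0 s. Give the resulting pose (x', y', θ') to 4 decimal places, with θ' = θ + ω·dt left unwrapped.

θ' = 2.8798 + 1.25·2.0 = 5.3798
R = v/ω = -0.5/1.25 = -0.4000
x' = 0 + -0.4000·(sin 5.3798 − sin 2.8798) = 0.4177
y' = 4 − -0.4000·(cos 5.3798 − cos 2.8798) = 4.6339

(0.4177, 4.6339, 5.3798)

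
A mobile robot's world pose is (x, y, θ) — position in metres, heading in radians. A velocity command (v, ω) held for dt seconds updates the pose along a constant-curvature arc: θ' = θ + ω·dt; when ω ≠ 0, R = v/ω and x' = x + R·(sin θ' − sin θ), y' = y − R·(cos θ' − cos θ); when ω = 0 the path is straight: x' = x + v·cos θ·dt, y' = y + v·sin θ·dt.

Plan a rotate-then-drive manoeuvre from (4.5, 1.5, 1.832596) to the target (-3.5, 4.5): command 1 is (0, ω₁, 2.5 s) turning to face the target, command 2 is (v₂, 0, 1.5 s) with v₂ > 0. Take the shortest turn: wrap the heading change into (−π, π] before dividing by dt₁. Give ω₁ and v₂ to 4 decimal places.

heading to target = atan2(4.5−1.5, -3.5−4.5) = 2.7828
Δθ = wrap(2.7828 − 1.8326) = 0.9502; ω₁ = Δθ/dt₁ = 0.3801
distance = √((-3.5−4.5)² + (4.5−1.5)²) = 8.5440; v₂ = distance/dt₂ = 5.6960

ω₁ = 0.3801, v₂ = 5.6960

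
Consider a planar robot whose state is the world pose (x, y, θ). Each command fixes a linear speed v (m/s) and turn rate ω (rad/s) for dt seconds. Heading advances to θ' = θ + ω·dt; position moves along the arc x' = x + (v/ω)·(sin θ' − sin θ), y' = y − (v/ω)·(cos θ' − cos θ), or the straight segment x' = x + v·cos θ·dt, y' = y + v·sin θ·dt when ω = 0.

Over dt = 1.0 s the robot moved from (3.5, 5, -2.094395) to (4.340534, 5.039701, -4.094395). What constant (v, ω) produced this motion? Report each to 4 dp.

v = -1.0000, ω = -2.0000

Δθ = -4.094395 − -2.094395 = -2.000000
ω = Δθ/dt = -2.000000/1.0 = -2.0000
R = Δx/(sin θ' − sin θ) = 0.5000
v = R·ω = 0.5000·-2.0000 = -1.0000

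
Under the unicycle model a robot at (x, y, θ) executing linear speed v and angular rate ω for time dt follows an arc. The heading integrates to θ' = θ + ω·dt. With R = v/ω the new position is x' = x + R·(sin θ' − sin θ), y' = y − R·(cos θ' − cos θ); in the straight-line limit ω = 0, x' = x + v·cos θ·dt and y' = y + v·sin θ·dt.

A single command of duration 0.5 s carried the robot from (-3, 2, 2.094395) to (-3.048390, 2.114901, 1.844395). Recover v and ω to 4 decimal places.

v = 0.2500, ω = -0.5000

Δθ = 1.844395 − 2.094395 = -0.250000
ω = Δθ/dt = -0.250000/0.5 = -0.5000
R = −Δy/(cos θ' − cos θ) = -0.5000
v = R·ω = -0.5000·-0.5000 = 0.2500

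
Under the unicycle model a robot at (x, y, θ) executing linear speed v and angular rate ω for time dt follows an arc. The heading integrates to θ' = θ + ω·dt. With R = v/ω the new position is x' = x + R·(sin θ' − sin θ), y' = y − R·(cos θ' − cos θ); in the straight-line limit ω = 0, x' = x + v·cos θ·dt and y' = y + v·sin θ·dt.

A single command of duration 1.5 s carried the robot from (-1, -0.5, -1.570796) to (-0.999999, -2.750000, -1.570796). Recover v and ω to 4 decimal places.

v = 1.5000, ω = 0.0000

Δθ = -1.570796 − -1.570796 = 0.000000
ω = Δθ/dt = 0.000000/1.5 = 0.0000
ω = 0 → v = (Δx·cos θ + Δy·sin θ)/dt = 1.5000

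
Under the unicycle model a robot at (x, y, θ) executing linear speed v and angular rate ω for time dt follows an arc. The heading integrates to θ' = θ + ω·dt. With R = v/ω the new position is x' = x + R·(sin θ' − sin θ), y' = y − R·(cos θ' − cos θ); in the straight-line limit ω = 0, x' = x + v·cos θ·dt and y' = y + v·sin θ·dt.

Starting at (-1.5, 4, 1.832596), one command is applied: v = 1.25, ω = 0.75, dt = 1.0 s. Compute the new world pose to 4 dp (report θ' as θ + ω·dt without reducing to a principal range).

(-2.2260, 4.9816, 2.5826)

θ' = 1.8326 + 0.75·1.0 = 2.5826
R = v/ω = 1.25/0.75 = 1.6667
x' = -1.5 + 1.6667·(sin 2.5826 − sin 1.8326) = -2.2260
y' = 4 − 1.6667·(cos 2.5826 − cos 1.8326) = 4.9816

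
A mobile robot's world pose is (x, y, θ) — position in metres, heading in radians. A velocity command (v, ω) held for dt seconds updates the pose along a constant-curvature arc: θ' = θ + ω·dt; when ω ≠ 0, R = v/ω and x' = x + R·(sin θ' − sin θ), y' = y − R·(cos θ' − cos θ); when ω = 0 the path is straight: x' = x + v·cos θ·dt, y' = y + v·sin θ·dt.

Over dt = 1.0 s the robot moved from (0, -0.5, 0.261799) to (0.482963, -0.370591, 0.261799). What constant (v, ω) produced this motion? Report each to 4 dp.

v = 0.5000, ω = 0.0000

Δθ = 0.261799 − 0.261799 = 0.000000
ω = Δθ/dt = 0.000000/1.0 = 0.0000
ω = 0 → v = (Δx·cos θ + Δy·sin θ)/dt = 0.5000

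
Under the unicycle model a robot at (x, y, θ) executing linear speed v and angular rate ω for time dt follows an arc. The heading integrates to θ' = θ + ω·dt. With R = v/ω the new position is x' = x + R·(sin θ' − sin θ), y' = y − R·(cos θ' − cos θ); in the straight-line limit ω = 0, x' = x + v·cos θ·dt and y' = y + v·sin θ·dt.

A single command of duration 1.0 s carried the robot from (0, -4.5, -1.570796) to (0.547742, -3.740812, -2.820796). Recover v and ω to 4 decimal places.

v = -1.0000, ω = -1.2500

Δθ = -2.820796 − -1.570796 = -1.250000
ω = Δθ/dt = -1.250000/1.0 = -1.2500
R = −Δy/(cos θ' − cos θ) = 0.8000
v = R·ω = 0.8000·-1.2500 = -1.0000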